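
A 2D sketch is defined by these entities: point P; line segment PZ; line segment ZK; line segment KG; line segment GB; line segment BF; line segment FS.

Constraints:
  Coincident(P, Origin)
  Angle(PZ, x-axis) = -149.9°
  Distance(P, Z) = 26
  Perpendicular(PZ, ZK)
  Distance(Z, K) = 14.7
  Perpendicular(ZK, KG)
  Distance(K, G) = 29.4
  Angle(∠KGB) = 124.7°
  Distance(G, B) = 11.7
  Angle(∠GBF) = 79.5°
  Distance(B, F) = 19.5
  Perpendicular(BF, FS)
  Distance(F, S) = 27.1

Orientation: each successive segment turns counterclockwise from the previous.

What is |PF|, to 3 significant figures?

8.26

∠KGB = 124.7° gives GB at 85.4° from the x-axis; with |GB| = 11.7, B = (11.3, 0.650). ∠GBF = 79.5° gives BF at -174° from the x-axis; with |BF| = 19.5, F = (-8.14, -1.35). Then |PF| = |F − P| = 8.26.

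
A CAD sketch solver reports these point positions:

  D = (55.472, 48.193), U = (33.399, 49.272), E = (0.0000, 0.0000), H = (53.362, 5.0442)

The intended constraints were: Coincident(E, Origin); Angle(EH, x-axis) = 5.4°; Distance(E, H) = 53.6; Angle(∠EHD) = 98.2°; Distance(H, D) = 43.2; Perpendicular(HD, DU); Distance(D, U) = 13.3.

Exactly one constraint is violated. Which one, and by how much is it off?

Distance(D, U) = 13.3 — off by 8.80.

E = (0.00, 0.00) ✓; EH at 5.400° ✓; |EH| = 53.60 ✓; ∠EHD = 98.20° ✓; |HD| = 43.20 ✓; ∠(HD, DU) = 90.00° ✓; |DU| = 22.10 ✗.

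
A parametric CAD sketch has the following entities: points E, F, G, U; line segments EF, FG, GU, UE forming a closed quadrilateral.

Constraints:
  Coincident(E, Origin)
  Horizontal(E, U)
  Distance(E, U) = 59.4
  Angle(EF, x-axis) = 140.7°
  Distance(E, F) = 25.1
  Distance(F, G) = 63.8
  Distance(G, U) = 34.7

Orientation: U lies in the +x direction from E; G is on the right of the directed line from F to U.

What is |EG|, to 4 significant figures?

38.77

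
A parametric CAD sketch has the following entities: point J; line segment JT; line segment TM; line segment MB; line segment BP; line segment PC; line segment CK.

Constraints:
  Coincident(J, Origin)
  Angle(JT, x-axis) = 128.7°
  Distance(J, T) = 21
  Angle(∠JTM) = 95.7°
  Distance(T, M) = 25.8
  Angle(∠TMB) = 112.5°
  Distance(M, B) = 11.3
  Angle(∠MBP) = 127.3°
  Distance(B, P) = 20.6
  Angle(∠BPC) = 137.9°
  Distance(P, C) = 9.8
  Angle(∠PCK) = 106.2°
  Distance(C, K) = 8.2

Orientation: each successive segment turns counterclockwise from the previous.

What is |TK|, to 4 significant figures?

25.11

∠BPC = 137.9° gives PC at 15.30° from the x-axis; with |PC| = 9.8, C = (-4.869, -15.48). ∠PCK = 106.2° gives CK at 89.10° from the x-axis; with |CK| = 8.2, K = (-4.740, -7.277). Then |TK| = |K − T| = 25.11.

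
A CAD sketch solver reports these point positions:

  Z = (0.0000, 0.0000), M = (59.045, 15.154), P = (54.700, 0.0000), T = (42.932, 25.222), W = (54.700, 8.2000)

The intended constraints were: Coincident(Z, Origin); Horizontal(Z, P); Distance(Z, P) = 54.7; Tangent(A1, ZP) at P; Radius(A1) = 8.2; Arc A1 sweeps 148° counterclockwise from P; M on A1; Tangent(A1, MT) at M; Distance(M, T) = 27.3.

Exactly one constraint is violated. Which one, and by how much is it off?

Distance(M, T) = 27.3 — off by 8.30.

Z = (0.00, 0.00) ✓; Z.y = 0.00, P.y = 0.00 ✓; |ZP| = 54.70 ✓; ∠(WP, PZ) = 90.00° ✓; |WP| = 8.200 ✓; bearing(W→M) − bearing(W→P) = 148.0° ✓; |WM| = 8.200 ✓; ∠(WM, MT) = 90.00° ✓; |MT| = 19.00 ✗.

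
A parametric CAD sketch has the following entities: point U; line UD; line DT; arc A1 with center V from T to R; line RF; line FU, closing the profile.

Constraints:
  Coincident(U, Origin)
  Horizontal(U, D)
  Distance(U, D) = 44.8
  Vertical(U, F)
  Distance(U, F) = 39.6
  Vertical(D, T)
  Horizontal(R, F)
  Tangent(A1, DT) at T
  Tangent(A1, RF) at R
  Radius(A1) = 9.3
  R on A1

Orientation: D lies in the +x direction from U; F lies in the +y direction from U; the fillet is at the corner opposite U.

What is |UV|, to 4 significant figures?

46.67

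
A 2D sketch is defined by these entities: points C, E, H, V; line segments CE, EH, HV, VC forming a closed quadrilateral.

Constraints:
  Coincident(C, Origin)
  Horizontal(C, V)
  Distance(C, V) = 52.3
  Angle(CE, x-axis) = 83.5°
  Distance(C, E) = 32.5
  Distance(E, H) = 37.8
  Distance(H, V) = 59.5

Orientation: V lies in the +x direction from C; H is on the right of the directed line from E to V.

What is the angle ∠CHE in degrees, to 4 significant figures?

44.29°

C is at the origin; C and V share the same y with |CV| = 52.3 and V in +x, so V = (52.3, 0). CE runs at 83.5° with |CE| = 32.5, so E = (3.679, 32.29). H is determined by |EH| = 37.8 and |HV| = 59.5 together: it lies at the intersection of circle(E, 37.8) and circle(V, 59.5). With |EV| = 58.37, the foot of the radical line on EV is 11.10 from E and the perpendicular offset is √(37.8² − 11.10²) = 36.13. Taking the right-of-EV solution: H = (-7.069, -3.949).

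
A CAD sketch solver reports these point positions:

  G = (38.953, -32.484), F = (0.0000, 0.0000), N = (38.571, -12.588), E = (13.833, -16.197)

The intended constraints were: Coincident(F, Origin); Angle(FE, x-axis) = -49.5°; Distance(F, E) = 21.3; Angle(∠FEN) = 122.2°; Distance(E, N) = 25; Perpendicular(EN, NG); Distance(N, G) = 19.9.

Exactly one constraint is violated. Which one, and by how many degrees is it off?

Perpendicular(EN, NG) — off by 7.20°.

F = (0.00, 0.00) ✓; FE at -49.50° ✓; |FE| = 21.30 ✓; ∠FEN = 122.2° ✓; |EN| = 25.00 ✓; ∠(EN, NG) = 97.20° ✗; |NG| = 19.90 ✓.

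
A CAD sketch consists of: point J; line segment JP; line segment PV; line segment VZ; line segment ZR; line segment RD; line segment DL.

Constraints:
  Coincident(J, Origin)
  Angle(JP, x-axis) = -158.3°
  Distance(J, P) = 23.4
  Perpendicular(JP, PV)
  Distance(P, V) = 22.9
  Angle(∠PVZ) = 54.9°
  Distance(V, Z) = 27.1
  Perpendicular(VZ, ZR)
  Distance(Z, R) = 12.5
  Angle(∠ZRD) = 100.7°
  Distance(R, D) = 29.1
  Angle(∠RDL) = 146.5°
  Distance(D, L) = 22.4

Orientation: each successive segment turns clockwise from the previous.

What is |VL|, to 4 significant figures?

23.99

J is at the origin; JP runs at -158.3° with length 23.4, so P = (-21.74, -8.652). JP ⟂ PV, so PV runs at 111.7°; with |PV| = 22.9, V = (-30.21, 12.63). ∠PVZ = 54.9° gives VZ at -13.40° from the x-axis; with |VZ| = 27.1, Z = (-3.847, 6.345). VZ ⟂ ZR, so ZR runs at -103.4°; with |ZR| = 12.5, R = (-6.744, -5.815). ∠ZRD = 100.7° gives RD at 177.3° from the x-axis; with |RD| = 29.1, D = (-35.81, -4.444). ∠RDL = 146.5° gives DL at 143.8° from the x-axis; with |DL| = 22.4, L = (-53.89, 8.785). Then |VL| = |L − V| = 23.99.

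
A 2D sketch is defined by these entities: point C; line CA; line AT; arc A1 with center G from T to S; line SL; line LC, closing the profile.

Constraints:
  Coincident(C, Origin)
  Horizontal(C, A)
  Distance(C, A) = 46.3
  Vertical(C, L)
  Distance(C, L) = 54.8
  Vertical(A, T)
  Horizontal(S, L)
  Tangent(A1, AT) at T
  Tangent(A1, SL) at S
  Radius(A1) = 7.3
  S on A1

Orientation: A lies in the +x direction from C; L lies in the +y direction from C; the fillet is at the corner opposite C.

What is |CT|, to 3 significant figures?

66.3

The virtual corner opposite C is at (46.3, 54.8). The tangent condition forces GT to be normal to AT and since A1 is tangent to SL there, GS ⟂ SL, with radius 7.3, so the center G sits 7.3 in from both sides at G = (39.0, 47.5). That places the tangent points at T = (46.3, 47.5) on AT and S = (39.0, 54.8) on SL. Then |CT| = |T − C| = 66.3.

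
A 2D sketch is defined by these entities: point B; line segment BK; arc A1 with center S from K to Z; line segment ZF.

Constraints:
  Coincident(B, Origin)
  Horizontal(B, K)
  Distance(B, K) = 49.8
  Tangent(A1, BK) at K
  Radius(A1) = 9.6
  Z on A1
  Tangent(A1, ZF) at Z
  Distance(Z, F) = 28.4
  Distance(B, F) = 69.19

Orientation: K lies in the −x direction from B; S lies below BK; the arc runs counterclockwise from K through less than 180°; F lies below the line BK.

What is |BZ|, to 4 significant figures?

60.26

B is at the origin; BK is horizontal with |BK| = 49.8 and K on the −x side, so K = (-49.80, 0.000). The tangent condition forces SK to be normal to BK, so S = K + (0, -9.6) = (-49.80, -9.600). Since SZ ⟂ ZF (tangency), |SF| = √(9.6² + 28.4²) = 29.98 regardless of where Z sits on A1. So F lies on both circle(B, 69.19) and circle(S, 29.98); the below-BK intersection is F = (-57.43, -38.59). Z is the foot of the tangent from F: Z = (-59.38, -10.26).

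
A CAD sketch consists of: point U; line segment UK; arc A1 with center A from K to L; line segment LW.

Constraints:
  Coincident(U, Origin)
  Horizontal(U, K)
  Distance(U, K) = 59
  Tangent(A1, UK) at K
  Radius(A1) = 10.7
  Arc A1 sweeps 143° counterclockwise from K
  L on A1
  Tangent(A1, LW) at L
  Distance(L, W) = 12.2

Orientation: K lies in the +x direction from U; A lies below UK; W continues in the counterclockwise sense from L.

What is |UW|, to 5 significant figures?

67.740

On A1, K sits at bearing 90° from A; a 143° counterclockwise sweep puts L at bearing 233°, so L = A + 10.7·(cos 233°, sin 233°) = (52.561, -19.245). The tangent condition forces AL to be normal to LW, so LW runs along (−sin 233°, cos 233°); with |LW| = 12.2, W = (62.304, -26.588). Then |UW| = |W − U| = 67.740.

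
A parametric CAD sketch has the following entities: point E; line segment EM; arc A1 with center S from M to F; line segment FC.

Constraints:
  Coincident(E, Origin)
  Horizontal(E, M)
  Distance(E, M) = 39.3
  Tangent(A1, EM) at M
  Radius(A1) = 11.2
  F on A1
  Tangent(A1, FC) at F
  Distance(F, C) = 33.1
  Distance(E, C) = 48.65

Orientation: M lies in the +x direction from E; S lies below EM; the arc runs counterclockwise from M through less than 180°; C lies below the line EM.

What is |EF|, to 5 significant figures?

29.819

Checks: E = (0.00, 0.00) ✓; |SF| = 11.20 ✓; ∠(SF, FC) = 90.00° ✓; |FC| = 33.10 ✓; |EC| = 48.65 ✓.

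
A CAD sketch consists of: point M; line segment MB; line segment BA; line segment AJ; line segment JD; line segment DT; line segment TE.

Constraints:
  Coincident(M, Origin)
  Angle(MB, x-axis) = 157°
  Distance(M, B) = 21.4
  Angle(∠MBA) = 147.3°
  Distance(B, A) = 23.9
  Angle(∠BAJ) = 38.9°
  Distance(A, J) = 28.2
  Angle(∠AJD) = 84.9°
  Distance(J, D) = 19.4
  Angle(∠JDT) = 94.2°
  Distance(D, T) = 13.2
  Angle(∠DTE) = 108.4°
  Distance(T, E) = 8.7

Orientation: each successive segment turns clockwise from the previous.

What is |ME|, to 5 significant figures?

29.928

∠JDT = 94.2° gives DT at 162.30° from the x-axis; with |DT| = 13.2, T = (-25.982, 5.9679). ∠DTE = 108.4° gives TE at 90.700° from the x-axis; with |TE| = 8.7, E = (-26.088, 14.667). Then |ME| = |E − M| = 29.928.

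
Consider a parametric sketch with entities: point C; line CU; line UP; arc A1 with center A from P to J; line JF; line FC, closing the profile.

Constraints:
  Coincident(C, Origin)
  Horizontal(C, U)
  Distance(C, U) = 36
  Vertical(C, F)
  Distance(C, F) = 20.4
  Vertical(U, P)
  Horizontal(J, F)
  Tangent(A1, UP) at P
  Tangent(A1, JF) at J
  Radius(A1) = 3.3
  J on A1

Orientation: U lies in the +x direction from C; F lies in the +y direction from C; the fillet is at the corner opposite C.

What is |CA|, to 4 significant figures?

36.90

C is at the origin; C and U share the same y with |CU| = 36.0 and U on the +x side, so U = (36.00, 0.000). C and F share the same x with |CF| = 20.4 and F on the +y side, so F = (0.000, 20.40). The virtual corner opposite C is at (36.00, 20.40). Since A1 is tangent to UP there, AP ⟂ UP and the tangent condition forces AJ to be normal to JF, with radius 3.3, so the center A sits 3.3 in from both sides at A = (32.70, 17.10). Then |CA| = |A − C| = 36.90.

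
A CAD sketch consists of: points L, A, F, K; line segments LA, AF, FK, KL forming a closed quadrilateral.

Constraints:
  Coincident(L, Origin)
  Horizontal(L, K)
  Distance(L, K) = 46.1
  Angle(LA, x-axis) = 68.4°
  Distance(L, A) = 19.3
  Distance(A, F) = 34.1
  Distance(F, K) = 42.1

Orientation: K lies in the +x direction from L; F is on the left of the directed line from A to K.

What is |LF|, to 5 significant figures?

51.935

L is at the origin; LK is horizontal with |LK| = 46.1 and K in +x, so K = (46.1, 0). LA runs at 68.4° with |LA| = 19.3, so A = (7.1048, 17.945). F is determined by |AF| = 34.1 and |FK| = 42.1 together: it lies at the intersection of circle(A, 34.1) and circle(K, 42.1). With |AK| = 42.926, the foot of the radical line on AK is 14.362 from A and the perpendicular offset is √(34.1² − 14.362²) = 30.928. Taking the left-of-AK solution: F = (33.081, 40.036).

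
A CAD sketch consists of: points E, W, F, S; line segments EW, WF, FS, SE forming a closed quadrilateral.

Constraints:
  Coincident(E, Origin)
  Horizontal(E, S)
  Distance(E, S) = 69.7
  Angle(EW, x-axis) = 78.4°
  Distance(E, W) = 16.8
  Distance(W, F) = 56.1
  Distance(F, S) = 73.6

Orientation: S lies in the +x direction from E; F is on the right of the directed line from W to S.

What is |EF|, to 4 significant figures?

40.21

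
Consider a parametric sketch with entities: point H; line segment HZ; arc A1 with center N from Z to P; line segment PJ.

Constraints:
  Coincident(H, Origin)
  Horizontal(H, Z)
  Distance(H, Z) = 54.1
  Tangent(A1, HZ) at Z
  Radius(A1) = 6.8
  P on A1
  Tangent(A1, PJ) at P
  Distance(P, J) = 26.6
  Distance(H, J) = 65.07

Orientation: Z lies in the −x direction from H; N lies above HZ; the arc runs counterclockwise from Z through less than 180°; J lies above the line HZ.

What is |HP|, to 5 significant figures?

48.398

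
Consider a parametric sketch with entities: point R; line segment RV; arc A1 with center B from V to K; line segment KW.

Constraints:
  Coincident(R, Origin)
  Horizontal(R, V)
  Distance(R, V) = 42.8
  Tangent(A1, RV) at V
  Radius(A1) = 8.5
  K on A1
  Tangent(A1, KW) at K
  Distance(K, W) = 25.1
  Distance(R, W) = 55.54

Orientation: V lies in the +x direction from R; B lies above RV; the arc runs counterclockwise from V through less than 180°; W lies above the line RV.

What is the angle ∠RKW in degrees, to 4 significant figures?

84.33°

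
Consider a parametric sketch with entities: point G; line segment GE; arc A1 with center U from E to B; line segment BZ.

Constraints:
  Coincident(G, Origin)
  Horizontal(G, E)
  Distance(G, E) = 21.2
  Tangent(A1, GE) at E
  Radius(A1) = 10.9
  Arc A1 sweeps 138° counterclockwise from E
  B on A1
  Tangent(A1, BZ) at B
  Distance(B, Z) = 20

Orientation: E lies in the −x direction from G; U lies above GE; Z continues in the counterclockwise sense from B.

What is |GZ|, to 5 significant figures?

43.317

G is at the origin; GE is horizontal with |GE| = 21.2 and E on the −x side, so E = (-21.200, 0.0000). A1 meets GE tangentially, so UE is at right angles to GE, so U = E + (0, 10.9) = (-21.200, 10.900). On A1, E sits at bearing -90° from U; a 138° counterclockwise sweep puts B at bearing 48°, so B = U + 10.9·(cos 48°, sin 48°) = (-13.906, 19.000). Tangency of A1 to BZ means the radius UB is perpendicular to BZ, so BZ runs along (−sin 48°, cos 48°); with |BZ| = 20.0, Z = (-28.769, 32.383). Then |GZ| = |Z − G| = 43.317.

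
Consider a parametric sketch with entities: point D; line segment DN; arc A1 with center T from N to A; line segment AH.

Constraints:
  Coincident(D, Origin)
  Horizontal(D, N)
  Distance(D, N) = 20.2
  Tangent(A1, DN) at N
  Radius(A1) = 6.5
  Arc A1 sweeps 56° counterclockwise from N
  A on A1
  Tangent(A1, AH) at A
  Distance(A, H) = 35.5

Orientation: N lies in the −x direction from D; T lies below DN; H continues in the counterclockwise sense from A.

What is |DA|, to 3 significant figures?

25.7

Since A1 is tangent to DN there, TN ⟂ DN, so T = N + (0, -6.5) = (-20.2, -6.50). On A1, N sits at bearing 90° from T; a 56° counterclockwise sweep puts A at bearing 146°, so A = T + 6.5·(cos 146°, sin 146°) = (-25.6, -2.87). Then |DA| = |A − D| = 25.7.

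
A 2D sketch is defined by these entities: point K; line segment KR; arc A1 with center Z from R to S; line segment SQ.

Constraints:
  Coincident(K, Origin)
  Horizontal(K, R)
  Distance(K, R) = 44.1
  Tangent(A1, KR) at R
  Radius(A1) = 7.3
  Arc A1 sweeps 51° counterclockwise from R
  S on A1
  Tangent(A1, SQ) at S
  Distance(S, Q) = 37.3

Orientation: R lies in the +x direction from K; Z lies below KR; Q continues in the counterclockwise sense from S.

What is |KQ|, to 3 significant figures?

35.0

K is at the origin; KR is horizontal with |KR| = 44.1 and R on the +x side, so R = (44.1, 0.00). A1 meets KR tangentially, so ZR is at right angles to KR, so Z = R + (0, -7.3) = (44.1, -7.30). On A1, R sits at bearing 90° from Z; a 51° counterclockwise sweep puts S at bearing 141°, so S = Z + 7.3·(cos 141°, sin 141°) = (38.4, -2.71). Tangency of A1 to SQ means the radius ZS is perpendicular to SQ, so SQ runs along (−sin 141°, cos 141°); with |SQ| = 37.3, Q = (15.0, -31.7). Then |KQ| = |Q − K| = 35.0.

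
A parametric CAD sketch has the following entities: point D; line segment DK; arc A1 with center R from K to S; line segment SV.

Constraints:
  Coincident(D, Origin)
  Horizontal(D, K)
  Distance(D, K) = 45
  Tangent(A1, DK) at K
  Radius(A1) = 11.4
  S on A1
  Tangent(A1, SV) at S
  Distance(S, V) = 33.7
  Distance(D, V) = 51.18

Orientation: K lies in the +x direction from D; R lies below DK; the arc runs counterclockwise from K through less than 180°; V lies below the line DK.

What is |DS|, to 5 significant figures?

35.071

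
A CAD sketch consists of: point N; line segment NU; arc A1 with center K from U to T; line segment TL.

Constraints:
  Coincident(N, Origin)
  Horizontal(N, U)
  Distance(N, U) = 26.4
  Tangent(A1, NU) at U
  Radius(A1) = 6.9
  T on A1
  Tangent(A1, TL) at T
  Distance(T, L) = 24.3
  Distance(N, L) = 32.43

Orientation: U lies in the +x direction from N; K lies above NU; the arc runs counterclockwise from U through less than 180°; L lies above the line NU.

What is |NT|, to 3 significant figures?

33.5

Checks: ∠(KU, UN) = 90.00° ✓; |KT| = 6.900 ✓; ∠(KT, TL) = 90.00° ✓; |TL| = 24.30 ✓; |NL| = 32.43 ✓.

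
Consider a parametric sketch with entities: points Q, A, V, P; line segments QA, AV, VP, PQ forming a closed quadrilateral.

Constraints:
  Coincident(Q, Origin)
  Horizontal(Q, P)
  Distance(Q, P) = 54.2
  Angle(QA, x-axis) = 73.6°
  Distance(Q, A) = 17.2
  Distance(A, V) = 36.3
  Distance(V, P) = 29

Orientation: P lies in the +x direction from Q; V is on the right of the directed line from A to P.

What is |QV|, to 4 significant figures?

30.06

Q is at the origin; QP is horizontal with |QP| = 54.2 and P in +x, so P = (54.2, 0). QA runs at 73.6° with |QA| = 17.2, so A = (4.856, 16.50). V is determined by |AV| = 36.3 and |VP| = 29.0 together: it lies at the intersection of circle(A, 36.3) and circle(P, 29.0). With |AP| = 52.03, the foot of the radical line on AP is 30.60 from A and the perpendicular offset is √(36.3² − 30.60²) = 19.53. Taking the right-of-AP solution: V = (27.68, -11.73).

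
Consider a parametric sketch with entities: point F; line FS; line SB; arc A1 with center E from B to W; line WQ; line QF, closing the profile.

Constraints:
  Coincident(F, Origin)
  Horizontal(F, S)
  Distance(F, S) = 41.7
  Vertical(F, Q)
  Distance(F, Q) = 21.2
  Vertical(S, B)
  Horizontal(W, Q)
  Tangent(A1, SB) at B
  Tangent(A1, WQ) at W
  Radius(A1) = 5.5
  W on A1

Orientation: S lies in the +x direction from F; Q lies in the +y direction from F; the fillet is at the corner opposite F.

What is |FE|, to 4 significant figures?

39.46

F is at the origin; F and S share the same y with |FS| = 41.7 and S on the +x side, so S = (41.70, 0.000). F and Q share the same x with |FQ| = 21.2 and Q on the +y side, so Q = (0.000, 21.20). The virtual corner opposite F is at (41.70, 21.20). Tangency of A1 to SB means the radius EB is perpendicular to SB and the tangent condition forces EW to be normal to WQ, with radius 5.5, so the center E sits 5.5 in from both sides at E = (36.20, 15.70). Then |FE| = |E − F| = 39.46.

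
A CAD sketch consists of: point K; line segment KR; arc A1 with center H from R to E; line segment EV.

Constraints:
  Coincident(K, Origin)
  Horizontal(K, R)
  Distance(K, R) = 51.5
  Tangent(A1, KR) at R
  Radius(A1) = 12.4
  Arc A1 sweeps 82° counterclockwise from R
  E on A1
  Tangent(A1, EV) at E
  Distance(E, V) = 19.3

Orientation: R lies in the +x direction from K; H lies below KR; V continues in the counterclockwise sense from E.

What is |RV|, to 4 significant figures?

33.33

On A1, R sits at bearing 90° from H; an 82° counterclockwise sweep puts E at bearing 172°, so E = H + 12.4·(cos 172°, sin 172°) = (39.22, -10.67). The tangent condition forces HE to be normal to EV, so EV runs along (−sin 172°, cos 172°); with |EV| = 19.3, V = (36.53, -29.79). Then |RV| = |V − R| = 33.33.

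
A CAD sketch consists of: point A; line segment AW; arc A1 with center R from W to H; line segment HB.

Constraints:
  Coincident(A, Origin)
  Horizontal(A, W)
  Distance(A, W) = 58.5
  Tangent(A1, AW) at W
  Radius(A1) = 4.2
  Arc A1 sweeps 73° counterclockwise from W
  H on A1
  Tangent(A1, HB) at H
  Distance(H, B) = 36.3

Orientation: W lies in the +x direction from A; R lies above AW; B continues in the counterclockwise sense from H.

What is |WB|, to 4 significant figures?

40.43

A is at the origin; A and W share the same y with |AW| = 58.5 and W on the +x side, so W = (58.50, 0.000). Since A1 is tangent to AW there, RW ⟂ AW, so R = W + (0, 4.2) = (58.50, 4.200). On A1, W sits at bearing -90° from R; a 73° counterclockwise sweep puts H at bearing -17°, so H = R + 4.2·(cos -17°, sin -17°) = (62.52, 2.972). The tangent condition forces RH to be normal to HB, so HB runs along (−sin -17°, cos -17°); with |HB| = 36.3, B = (73.13, 37.69). Then |WB| = |B − W| = 40.43.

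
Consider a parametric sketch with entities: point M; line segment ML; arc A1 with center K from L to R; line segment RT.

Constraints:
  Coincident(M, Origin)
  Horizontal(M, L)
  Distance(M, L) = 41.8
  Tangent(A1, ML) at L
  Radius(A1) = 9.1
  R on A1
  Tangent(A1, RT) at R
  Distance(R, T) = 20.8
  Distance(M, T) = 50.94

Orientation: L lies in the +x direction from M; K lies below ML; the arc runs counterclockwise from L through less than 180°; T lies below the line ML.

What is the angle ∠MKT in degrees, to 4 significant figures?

97.38°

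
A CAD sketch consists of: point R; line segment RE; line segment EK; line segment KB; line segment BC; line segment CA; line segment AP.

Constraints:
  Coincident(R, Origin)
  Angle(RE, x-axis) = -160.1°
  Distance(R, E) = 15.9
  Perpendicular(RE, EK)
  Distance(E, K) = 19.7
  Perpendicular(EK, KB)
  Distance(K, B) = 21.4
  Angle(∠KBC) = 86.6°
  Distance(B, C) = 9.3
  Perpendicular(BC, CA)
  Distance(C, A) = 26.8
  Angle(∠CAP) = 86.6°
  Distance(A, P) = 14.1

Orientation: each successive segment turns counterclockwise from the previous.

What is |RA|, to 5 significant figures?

24.891

∠KBC = 86.6° gives BC at 113.30° from the x-axis; with |BC| = 9.3, C = (8.1985, -8.1100). BC ⟂ CA, so CA runs at -156.70°; with |CA| = 26.8, A = (-16.416, -18.711). Then |RA| = |A − R| = 24.891.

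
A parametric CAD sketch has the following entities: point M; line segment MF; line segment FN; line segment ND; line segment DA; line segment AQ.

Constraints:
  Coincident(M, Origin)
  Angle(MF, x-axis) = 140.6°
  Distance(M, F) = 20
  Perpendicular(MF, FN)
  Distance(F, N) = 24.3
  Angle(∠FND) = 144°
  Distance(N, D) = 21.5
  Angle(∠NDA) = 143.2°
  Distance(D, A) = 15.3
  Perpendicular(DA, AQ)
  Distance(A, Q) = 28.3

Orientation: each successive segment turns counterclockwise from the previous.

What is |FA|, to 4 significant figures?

53.65

∠FND = 144.0° gives ND at -93.40° from the x-axis; with |ND| = 21.5, D = (-32.15, -27.54). ∠NDA = 143.2° gives DA at -56.60° from the x-axis; with |DA| = 15.3, A = (-23.73, -40.32). Then |FA| = |A − F| = 53.65.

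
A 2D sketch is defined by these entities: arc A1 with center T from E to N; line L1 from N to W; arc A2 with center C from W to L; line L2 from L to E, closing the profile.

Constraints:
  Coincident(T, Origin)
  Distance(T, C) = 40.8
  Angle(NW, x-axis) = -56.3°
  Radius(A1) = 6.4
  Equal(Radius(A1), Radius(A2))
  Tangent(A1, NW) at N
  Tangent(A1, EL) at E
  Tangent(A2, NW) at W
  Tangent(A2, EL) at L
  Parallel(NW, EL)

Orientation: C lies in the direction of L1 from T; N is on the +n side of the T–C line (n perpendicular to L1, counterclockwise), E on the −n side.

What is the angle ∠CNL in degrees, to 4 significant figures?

8.503°

Tangency of A1 to both parallel lines with radius 6.4 puts N and E at T ± 6.4·n: N = (5.325, 3.551), E = (-5.325, -3.551). Equal radii place W and L the same way about C: W = C + 6.4·n = (27.96, -30.39), L = C − 6.4·n = (17.31, -37.49). Then cos ∠CNL = NC·NL / (|NC||NL|), giving 8.503°.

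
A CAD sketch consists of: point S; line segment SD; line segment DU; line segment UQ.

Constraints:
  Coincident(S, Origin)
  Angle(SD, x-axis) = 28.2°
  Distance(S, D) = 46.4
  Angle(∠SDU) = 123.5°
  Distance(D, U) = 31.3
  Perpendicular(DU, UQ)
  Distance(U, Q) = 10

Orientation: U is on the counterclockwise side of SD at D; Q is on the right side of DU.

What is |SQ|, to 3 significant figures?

74.9

∠SDU = 123.5°, so DU runs at 28.2° + (180° − 123.5°) = 84.7° from the x-axis; with |DU| = 31.3, U = D + 31.3·(cos 84.7°, sin 84.7°) = (43.8, 53.1). The perpendicularity gives UQ at right angles to DU; with |UQ| = 10.0 on the right of DU, Q = U + 10.0·(0.996, -0.0924) = (53.7, 52.2). Then |SQ| = |Q − S| = 74.9.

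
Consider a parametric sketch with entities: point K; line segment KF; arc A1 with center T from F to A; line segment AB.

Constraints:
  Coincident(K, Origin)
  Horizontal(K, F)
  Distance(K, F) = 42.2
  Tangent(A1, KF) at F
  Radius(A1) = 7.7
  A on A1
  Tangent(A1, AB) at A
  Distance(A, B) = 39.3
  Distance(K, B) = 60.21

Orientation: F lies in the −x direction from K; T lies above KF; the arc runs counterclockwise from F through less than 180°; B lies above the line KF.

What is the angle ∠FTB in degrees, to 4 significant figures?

172.7°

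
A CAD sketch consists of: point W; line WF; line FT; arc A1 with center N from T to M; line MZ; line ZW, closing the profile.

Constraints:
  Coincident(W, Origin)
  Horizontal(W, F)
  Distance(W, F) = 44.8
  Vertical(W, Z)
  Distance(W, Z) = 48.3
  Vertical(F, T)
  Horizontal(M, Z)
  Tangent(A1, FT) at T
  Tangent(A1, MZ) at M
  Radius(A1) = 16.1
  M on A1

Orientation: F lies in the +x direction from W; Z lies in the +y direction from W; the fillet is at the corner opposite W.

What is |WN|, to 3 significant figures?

43.1

W is at the origin; WF is horizontal with |WF| = 44.8 and F on the +x side, so F = (44.8, 0.00). W and Z share the same x with |WZ| = 48.3 and Z on the +y side, so Z = (0.00, 48.3). The virtual corner opposite W is at (44.8, 48.3). A1 meets FT tangentially, so NT is at right angles to FT and the tangent condition forces NM to be normal to MZ, with radius 16.1, so the center N sits 16.1 in from both sides at N = (28.7, 32.2). Then |WN| = |N − W| = 43.1.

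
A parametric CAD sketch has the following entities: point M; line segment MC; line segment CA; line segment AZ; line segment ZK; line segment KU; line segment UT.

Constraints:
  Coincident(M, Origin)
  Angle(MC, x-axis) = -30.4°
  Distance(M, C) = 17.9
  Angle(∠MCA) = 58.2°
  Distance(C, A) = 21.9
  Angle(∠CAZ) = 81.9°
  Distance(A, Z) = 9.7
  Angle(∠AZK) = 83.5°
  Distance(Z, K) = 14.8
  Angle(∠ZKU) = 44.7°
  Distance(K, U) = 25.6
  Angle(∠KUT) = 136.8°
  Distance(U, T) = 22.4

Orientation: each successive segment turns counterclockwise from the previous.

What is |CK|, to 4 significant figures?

8.548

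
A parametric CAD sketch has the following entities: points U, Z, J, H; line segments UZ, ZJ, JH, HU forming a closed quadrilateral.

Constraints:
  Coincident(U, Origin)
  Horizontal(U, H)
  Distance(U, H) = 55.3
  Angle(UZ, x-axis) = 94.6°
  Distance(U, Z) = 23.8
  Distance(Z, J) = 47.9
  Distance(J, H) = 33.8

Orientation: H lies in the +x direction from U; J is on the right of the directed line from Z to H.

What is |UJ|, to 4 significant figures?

29.80

U is at the origin; U and H share the same y with |UH| = 55.3 and H in +x, so H = (55.3, 0). UZ runs at 94.6° with |UZ| = 23.8, so Z = (-1.909, 23.72). J is determined by |ZJ| = 47.9 and |JH| = 33.8 together: it lies at the intersection of circle(Z, 47.9) and circle(H, 33.8). With |ZH| = 61.93, the foot of the radical line on ZH is 40.27 from Z and the perpendicular offset is √(47.9² − 40.27²) = 25.94. Taking the right-of-ZH solution: J = (25.35, -15.66).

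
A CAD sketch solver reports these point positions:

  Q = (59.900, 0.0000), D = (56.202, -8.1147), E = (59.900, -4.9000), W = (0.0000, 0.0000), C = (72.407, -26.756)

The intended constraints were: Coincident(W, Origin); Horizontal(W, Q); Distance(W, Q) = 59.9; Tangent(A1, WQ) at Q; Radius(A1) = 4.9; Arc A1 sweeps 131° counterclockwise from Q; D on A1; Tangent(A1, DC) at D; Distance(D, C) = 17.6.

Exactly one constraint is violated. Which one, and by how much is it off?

Distance(D, C) = 17.6 — off by 7.10.

W = (0.00, 0.00) ✓; W.y = 0.00, Q.y = 0.00 ✓; |WQ| = 59.90 ✓; ∠(EQ, QW) = 90.00° ✓; |EQ| = 4.900 ✓; bearing(E→D) − bearing(E→Q) = 131.0° ✓; |ED| = 4.900 ✓; ∠(ED, DC) = 90.00° ✓; |DC| = 24.70 ✗.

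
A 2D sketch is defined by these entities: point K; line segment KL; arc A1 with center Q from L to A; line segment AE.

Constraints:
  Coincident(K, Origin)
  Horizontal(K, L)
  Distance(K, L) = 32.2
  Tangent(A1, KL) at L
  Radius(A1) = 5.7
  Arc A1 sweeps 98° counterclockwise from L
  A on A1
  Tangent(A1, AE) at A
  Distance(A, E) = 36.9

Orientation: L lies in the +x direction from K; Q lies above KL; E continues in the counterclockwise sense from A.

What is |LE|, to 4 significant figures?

43.04

On A1, L sits at bearing -90° from Q; a 98° counterclockwise sweep puts A at bearing 8°, so A = Q + 5.7·(cos 8°, sin 8°) = (37.84, 6.493). A1 meets AE tangentially, so QA is at right angles to AE, so AE runs along (−sin 8°, cos 8°); with |AE| = 36.9, E = (32.71, 43.03). Then |LE| = |E − L| = 43.04.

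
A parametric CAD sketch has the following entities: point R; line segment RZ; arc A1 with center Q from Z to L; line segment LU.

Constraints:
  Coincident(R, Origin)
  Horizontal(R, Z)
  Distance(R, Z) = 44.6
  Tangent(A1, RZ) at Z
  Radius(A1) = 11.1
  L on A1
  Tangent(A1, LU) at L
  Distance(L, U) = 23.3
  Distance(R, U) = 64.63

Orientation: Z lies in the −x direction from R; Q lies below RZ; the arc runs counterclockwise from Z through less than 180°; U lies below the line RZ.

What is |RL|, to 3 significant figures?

56.9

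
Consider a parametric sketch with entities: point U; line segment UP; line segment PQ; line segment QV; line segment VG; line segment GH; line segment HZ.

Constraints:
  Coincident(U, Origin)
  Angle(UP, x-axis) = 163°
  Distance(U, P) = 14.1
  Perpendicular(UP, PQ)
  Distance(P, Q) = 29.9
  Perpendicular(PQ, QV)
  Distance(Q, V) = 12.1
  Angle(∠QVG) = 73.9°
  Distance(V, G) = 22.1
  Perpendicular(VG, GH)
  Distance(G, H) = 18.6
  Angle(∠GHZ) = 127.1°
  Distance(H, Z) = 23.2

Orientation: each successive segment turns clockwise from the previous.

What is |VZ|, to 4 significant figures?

32.79

U is at the origin; UP runs at 163.0° with length 14.1, so P = (-13.48, 4.122). UP ⟂ PQ, so PQ runs at 73.00°; with |PQ| = 29.9, Q = (-4.742, 32.72). PQ is perpendicular to QV, so QV runs at -17.00°; with |QV| = 12.1, V = (6.829, 29.18). ∠QVG = 73.9° gives VG at -123.1° from the x-axis; with |VG| = 22.1, G = (-5.240, 10.66). VG ⟂ GH, so GH runs at 146.9°; with |GH| = 18.6, H = (-20.82, 20.82). ∠GHZ = 127.1° gives HZ at 94.00° from the x-axis; with |HZ| = 23.2, Z = (-22.44, 43.97). Then |VZ| = |Z − V| = 32.79.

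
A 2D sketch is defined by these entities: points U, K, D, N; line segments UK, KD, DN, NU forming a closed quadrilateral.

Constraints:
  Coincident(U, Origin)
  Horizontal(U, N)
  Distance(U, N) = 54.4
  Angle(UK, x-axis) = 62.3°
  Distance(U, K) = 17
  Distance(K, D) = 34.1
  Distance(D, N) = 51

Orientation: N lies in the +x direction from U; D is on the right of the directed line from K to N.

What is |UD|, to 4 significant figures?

20.31

U is at the origin; U and N share the same y with |UN| = 54.4 and N in +x, so N = (54.4, 0). UK runs at 62.3° with |UK| = 17.0, so K = (7.902, 15.05). D is determined by |KD| = 34.1 and |DN| = 51.0 together: it lies at the intersection of circle(K, 34.1) and circle(N, 51.0). With |KN| = 48.87, the foot of the radical line on KN is 9.723 from K and the perpendicular offset is √(34.1² − 9.723²) = 32.68. Taking the right-of-KN solution: D = (7.087, -19.04).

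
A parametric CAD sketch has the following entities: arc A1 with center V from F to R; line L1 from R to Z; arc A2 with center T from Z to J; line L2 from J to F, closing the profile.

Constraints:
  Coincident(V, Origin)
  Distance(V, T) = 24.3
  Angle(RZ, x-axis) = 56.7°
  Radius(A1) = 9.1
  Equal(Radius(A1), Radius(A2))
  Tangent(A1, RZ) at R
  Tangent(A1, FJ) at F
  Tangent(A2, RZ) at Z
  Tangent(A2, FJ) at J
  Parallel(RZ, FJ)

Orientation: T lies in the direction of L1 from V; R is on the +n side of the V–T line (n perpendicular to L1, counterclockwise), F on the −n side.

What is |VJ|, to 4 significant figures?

25.95

The slot axis is L1's direction at 56.7°, so u = (cos 56.7°, sin 56.7°) = (0.5490, 0.8358) and n = (−sin 56.7°, cos 56.7°) = (-0.8358, 0.5490). V is at the origin and T lies 24.3 along u from V, so T = 24.3·u = (13.34, 20.31). Tangency of A1 to both parallel lines with radius 9.1 puts R and F at V ± 9.1·n: R = (-7.606, 4.996), F = (7.606, -4.996). Equal radii place Z and J the same way about T: Z = T + 9.1·n = (5.735, 25.31), J = T − 9.1·n = (20.95, 15.31). Then |VJ| = |J − V| = 25.95.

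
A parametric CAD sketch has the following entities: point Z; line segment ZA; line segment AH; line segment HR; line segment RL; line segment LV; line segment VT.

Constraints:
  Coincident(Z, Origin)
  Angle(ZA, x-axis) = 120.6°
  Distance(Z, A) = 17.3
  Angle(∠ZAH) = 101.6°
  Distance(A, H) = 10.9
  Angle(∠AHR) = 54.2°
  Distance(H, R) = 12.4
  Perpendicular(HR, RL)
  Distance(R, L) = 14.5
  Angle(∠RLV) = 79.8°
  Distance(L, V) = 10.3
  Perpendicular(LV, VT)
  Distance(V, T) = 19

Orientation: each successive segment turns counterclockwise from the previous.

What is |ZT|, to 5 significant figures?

18.265

Z is at the origin; ZA runs at 120.6° with length 17.3, so A = (-8.8064, 14.891). ∠ZAH = 101.6° gives AH at -161.00° from the x-axis; with |AH| = 10.9, H = (-19.113, 11.342). ∠AHR = 54.2° gives HR at -35.200° from the x-axis; with |HR| = 12.4, R = (-8.9800, 4.1944). HR is perpendicular to RL, so RL runs at 54.800°; with |RL| = 14.5, L = (-0.62170, 16.043). ∠RLV = 79.8° gives LV at 155.00° from the x-axis; with |LV| = 10.3, V = (-9.9567, 20.396). The perpendicularity gives VT at right angles to LV, so VT runs at -115.00°; with |VT| = 19.0, T = (-17.986, 3.1761). Then |ZT| = |T − Z| = 18.265.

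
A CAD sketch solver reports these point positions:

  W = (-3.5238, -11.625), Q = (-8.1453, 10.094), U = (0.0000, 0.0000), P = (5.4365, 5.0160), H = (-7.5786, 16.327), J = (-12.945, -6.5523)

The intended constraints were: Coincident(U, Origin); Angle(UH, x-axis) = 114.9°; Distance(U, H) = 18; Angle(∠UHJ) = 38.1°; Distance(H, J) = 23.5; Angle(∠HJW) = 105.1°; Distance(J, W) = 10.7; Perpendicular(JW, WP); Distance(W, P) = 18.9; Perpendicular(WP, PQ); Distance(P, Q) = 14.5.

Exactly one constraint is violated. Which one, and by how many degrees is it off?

Perpendicular(WP, PQ) — off by 7.80°.

U = (0.00, 0.00) ✓; UH at 114.9° ✓; |UH| = 18.00 ✓; ∠UHJ = 38.10° ✓; |HJ| = 23.50 ✓; ∠HJW = 105.1° ✓; |JW| = 10.70 ✓; ∠(JW, WP) = 90.00° ✓; |WP| = 18.90 ✓; ∠(WP, PQ) = 97.80° ✗; |PQ| = 14.50 ✓.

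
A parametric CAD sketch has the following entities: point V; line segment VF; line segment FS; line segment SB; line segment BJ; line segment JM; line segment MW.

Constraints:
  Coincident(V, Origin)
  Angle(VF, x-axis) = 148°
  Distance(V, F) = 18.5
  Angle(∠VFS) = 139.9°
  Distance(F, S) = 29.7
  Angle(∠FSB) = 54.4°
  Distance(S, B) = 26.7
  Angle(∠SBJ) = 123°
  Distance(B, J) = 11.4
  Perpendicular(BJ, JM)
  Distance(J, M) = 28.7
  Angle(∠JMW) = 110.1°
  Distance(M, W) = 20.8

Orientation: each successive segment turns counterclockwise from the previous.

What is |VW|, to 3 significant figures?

45.9

V is at the origin; VF runs at 148.0° with length 18.5, so F = (-15.7, 9.80). ∠VFS = 139.9° gives FS at -172° from the x-axis; with |FS| = 29.7, S = (-45.1, 5.62). ∠FSB = 54.4° gives SB at -46.3° from the x-axis; with |SB| = 26.7, B = (-26.6, -13.7). ∠SBJ = 123.0° gives BJ at 10.7° from the x-axis; with |BJ| = 11.4, J = (-15.4, -11.6). The perpendicularity gives JM at right angles to BJ, so JM runs at 101°; with |JM| = 28.7, M = (-20.8, 16.6). ∠JMW = 110.1° gives MW at 171° from the x-axis; with |MW| = 20.8, W = (-41.3, 20.0). Then |VW| = |W − V| = 45.9.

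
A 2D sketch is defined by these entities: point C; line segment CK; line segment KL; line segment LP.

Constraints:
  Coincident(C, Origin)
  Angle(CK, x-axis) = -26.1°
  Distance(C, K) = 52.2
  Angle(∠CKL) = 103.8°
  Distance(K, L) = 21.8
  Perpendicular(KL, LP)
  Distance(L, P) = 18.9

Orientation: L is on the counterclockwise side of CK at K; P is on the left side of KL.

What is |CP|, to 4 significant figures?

46.73

C is at the origin; CK runs at -26.1° with length 52.2, so K = 52.2·(cos -26.1°, sin -26.1°) = (46.88, -22.96). ∠CKL = 103.8°, so KL runs at -26.1° + (180° − 103.8°) = 50.10° from the x-axis; with |KL| = 21.8, L = K + 21.8·(cos 50.10°, sin 50.10°) = (60.86, -6.241). The perpendicularity gives LP at right angles to KL; with |LP| = 18.9 on the left of KL, P = L + 18.9·(-0.7672, 0.6414) = (46.36, 5.883). Then |CP| = |P − C| = 46.73.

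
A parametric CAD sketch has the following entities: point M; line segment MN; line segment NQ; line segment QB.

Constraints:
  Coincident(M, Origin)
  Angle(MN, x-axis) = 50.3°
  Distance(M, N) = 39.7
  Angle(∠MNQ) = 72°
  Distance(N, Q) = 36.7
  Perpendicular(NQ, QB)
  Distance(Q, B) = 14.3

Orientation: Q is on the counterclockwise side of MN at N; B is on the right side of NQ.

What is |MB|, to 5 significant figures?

57.505

M is at the origin; MN runs at 50.3° with length 39.7, so N = 39.7·(cos 50.3°, sin 50.3°) = (25.359, 30.545). ∠MNQ = 72.0°, so NQ runs at 50.3° + (180° − 72.0°) = 158.30° from the x-axis; with |NQ| = 36.7, Q = N + 36.7·(cos 158.30°, sin 158.30°) = (-8.7401, 44.115). NQ ⟂ QB; with |QB| = 14.3 on the right of NQ, B = Q + 14.3·(0.36975, 0.92913) = (-3.4527, 57.401). Then |MB| = |B − M| = 57.505.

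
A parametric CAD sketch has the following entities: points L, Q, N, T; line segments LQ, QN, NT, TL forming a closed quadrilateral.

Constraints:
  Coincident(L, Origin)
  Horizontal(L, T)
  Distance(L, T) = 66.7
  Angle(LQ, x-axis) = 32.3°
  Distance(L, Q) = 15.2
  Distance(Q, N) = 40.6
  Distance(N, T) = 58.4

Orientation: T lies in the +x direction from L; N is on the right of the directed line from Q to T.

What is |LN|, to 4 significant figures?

36.83

L is at the origin; L and T share the same y with |LT| = 66.7 and T in +x, so T = (66.7, 0). LQ runs at 32.3° with |LQ| = 15.2, so Q = (12.85, 8.122). N is determined by |QN| = 40.6 and |NT| = 58.4 together: it lies at the intersection of circle(Q, 40.6) and circle(T, 58.4). With |QT| = 54.46, the foot of the radical line on QT is 11.05 from Q and the perpendicular offset is √(40.6² − 11.05²) = 39.07. Taking the right-of-QT solution: N = (17.95, -32.16).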